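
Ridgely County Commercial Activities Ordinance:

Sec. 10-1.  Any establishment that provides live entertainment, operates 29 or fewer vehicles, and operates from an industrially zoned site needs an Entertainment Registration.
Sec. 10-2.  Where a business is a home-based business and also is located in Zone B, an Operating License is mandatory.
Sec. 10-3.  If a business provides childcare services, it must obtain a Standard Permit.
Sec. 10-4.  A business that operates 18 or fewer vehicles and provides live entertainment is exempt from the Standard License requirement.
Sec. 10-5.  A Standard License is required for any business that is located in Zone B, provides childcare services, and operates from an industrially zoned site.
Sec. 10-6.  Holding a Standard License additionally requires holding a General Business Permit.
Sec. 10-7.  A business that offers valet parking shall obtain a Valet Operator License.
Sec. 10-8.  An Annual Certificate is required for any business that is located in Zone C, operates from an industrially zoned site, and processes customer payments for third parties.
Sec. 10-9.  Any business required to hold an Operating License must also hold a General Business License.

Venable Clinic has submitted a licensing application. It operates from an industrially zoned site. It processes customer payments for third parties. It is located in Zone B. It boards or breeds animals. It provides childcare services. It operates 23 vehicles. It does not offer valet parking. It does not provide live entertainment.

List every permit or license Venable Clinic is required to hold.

General Business Permit, Standard License, Standard Permit

Sec. 10-1. does not provide live entertainment; vehicles 23 ≤ 29; operates from an industrially zoned site → Entertainment Registration not required.
Sec. 10-2. operates from an industrially zoned site (not: is a home-based business); is located in Zone B → Operating License not required.
Sec. 10-3. provides childcare services → Standard Permit required.
Sec. 10-4. vehicles 23 > 18; does not provide live entertainment → Standard License exemption does not apply.
Sec. 10-5. is located in Zone B; provides childcare services; operates from an industrially zoned site → Standard License required.
Sec. 10-6. Standard License is required → General Business Permit also required.
Sec. 10-7. does not offer valet parking → Valet Operator License not required.
Sec. 10-8. is located in Zone B (not: is located in Zone C); operates from an industrially zoned site; processes customer payments for third parties → Annual Certificate not required.
Sec. 10-9. Operating License is not required → no effect.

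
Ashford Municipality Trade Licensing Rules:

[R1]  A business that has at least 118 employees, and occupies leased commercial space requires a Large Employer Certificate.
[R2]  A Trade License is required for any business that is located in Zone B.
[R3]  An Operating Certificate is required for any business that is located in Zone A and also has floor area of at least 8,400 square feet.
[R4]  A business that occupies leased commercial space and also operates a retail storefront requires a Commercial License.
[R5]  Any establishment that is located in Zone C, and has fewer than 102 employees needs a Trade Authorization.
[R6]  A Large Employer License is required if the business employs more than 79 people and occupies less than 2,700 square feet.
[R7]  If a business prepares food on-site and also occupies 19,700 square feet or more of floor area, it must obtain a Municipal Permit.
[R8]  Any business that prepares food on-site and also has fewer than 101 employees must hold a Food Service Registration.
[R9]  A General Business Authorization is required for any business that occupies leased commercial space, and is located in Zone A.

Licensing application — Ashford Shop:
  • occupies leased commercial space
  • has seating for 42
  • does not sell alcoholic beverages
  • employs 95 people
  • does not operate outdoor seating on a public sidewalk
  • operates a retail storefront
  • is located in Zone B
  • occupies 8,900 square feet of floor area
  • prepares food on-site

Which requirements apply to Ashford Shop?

[R1] employees 95 < 118; occupies leased commercial space → Large Employer Certificate not required.
[R2] is located in Zone B → Trade License required.
[R3] is located in Zone B (not: is located in Zone A); floor area 8,900 square feet ≥ 8,400 square feet → Operating Certificate not required.
[R4] occupies leased commercial space; operates a retail storefront → Commercial License required.
[R5] is located in Zone B (not: is located in Zone C); employees 95 < 102 → Trade Authorization not required.
[R6] employees 95 > 79; floor area 8,900 square feet ≥ 2,700 square feet → Large Employer License not required.
[R7] prepares food on-site; floor area 8,900 square feet < 19,700 square feet → Municipal Permit not required.
[R8] prepares food on-site; employees 95 < 101 → Food Service Registration required.
[R9] occupies leased commercial space; is located in Zone B (not: is located in Zone A) → General Business Authorization not required.

Commercial License, Food Service Registration, Trade License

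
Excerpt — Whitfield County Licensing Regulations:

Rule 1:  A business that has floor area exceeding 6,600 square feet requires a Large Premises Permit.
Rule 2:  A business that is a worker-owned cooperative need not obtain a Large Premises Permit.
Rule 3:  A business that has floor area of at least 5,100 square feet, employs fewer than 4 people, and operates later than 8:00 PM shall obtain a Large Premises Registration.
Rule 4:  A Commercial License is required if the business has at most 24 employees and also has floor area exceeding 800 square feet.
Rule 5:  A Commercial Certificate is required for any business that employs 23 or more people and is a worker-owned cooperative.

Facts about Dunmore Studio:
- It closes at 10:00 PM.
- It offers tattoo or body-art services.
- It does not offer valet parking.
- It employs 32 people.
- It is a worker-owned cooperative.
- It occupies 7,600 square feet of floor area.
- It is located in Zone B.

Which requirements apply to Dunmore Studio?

Rule 1: floor area 7,600 square feet > 6,600 square feet → Large Premises Permit required.
Rule 2: is a worker-owned cooperative → exempt from Large Premises Permit.
Rule 3: floor area 7,600 square feet ≥ 5,100 square feet; employees 32 ≥ 4; closes 10:00 PM, after 8:00 PM → Large Premises Registration not required.
Rule 4: employees 32 > 24; floor area 7,600 square feet > 800 square feet → Commercial License not required.
Rule 5: employees 32 ≥ 23; is a worker-owned cooperative → Commercial Certificate required.

Commercial Certificate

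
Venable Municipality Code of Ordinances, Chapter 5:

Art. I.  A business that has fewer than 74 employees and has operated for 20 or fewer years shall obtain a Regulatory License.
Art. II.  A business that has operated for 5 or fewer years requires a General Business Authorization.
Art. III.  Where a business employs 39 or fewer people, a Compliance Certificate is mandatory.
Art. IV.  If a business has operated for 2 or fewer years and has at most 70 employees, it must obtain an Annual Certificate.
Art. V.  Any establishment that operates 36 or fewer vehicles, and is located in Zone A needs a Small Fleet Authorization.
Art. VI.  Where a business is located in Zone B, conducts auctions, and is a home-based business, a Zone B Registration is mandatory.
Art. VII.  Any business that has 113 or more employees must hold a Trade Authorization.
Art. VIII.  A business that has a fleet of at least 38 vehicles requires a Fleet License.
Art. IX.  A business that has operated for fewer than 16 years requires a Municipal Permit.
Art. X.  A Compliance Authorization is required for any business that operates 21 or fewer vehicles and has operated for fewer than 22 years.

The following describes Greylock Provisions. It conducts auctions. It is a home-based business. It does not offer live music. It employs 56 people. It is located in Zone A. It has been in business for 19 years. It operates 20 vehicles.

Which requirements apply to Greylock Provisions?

Compliance Authorization, Regulatory License, Small Fleet Authorization

Art. I. employees 56 < 74; years in business 19 ≤ 20 → Regulatory License required.
Art. II. years in business 19 > 5 → General Business Authorization not required.
Art. III. employees 56 > 39 → Compliance Certificate not required.
Art. IV. years in business 19 > 2; employees 56 ≤ 70 → Annual Certificate not required.
Art. V. vehicles 20 ≤ 36; is located in Zone A → Small Fleet Authorization required.
Art. VI. is located in Zone A (not: is located in Zone B); conducts auctions; is a home-based business → Zone B Registration not required.
Art. VII. employees 56 < 113 → Trade Authorization not required.
Art. VIII. vehicles 20 < 38 → Fleet License not required.
Art. IX. years in business 19 ≥ 16 → Municipal Permit not required.
Art. X. vehicles 20 ≤ 21; years in business 19 < 22 → Compliance Authorization required.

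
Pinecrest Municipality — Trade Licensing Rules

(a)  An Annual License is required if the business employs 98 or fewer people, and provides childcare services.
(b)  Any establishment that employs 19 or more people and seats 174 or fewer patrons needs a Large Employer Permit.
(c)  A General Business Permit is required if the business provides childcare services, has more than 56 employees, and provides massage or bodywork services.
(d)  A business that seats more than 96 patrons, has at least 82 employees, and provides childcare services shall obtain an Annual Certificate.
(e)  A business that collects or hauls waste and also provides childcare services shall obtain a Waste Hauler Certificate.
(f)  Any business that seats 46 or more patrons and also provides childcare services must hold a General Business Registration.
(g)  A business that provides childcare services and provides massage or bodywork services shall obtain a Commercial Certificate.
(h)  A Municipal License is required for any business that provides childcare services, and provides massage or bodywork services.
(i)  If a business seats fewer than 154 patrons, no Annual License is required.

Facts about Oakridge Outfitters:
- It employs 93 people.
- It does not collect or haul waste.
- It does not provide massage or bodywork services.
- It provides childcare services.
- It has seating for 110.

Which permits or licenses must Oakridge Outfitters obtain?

(a) employees 93 ≤ 98; provides childcare services → Annual License required.
(b) employees 93 ≥ 19; seating 110 ≤ 174 → Large Employer Permit required.
(c) provides childcare services; employees 93 > 56; does not provide massage or bodywork services → General Business Permit not required.
(d) seating 110 > 96; employees 93 ≥ 82; provides childcare services → Annual Certificate required.
(e) does not collect or haul waste; provides childcare services → Waste Hauler Certificate not required.
(f) seating 110 ≥ 46; provides childcare services → General Business Registration required.
(g) provides childcare services; does not provide massage or bodywork services → Commercial Certificate not required.
(h) provides childcare services; does not provide massage or bodywork services → Municipal License not required.
(i) seating 110 < 154 → exempt from Annual License.

Annual Certificate, General Business Registration, Large Employer Permit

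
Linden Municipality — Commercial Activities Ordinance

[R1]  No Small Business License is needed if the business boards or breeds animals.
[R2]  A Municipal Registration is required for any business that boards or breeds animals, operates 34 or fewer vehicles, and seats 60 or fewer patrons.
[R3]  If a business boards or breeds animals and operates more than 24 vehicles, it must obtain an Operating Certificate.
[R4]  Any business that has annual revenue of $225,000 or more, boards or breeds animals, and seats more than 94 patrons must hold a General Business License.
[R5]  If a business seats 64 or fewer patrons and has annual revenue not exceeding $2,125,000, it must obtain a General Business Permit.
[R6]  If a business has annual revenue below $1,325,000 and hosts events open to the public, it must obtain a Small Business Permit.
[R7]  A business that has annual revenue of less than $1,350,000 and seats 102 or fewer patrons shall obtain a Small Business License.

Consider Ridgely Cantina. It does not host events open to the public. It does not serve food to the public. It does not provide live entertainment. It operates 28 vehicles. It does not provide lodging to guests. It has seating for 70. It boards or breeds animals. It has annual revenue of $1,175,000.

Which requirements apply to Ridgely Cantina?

Operating Certificate

[R1] boards or breeds animals → exempt from Small Business License.
[R2] boards or breeds animals; vehicles 28 ≤ 34; seating 70 > 60 → Municipal Registration not required.
[R3] boards or breeds animals; vehicles 28 > 24 → Operating Certificate required.
[R4] revenue $1,175,000 ≥ $225,000; boards or breeds animals; seating 70 ≤ 94 → General Business License not required.
[R5] seating 70 > 64; revenue $1,175,000 ≤ $2,125,000 → General Business Permit not required.
[R6] revenue $1,175,000 < $1,325,000; does not host events open to the public → Small Business Permit not required.
[R7] revenue $1,175,000 < $1,350,000; seating 70 ≤ 102 → Small Business License required.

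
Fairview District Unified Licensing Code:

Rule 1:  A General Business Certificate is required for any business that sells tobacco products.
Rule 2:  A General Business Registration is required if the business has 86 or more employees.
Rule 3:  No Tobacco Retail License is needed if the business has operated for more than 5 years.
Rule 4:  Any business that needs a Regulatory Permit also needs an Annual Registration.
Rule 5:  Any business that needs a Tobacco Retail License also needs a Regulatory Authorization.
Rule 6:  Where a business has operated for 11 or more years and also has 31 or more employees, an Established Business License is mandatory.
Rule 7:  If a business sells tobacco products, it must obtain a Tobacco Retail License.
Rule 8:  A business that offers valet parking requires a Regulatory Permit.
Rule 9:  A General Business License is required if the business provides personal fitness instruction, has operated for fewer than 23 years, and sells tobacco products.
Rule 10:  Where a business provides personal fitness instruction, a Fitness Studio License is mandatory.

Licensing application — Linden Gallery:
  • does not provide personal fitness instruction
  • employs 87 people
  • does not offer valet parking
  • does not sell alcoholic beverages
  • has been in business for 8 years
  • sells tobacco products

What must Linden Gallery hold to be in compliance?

Rule 1: sells tobacco products → General Business Certificate required.
Rule 2: employees 87 ≥ 86 → General Business Registration required.
Rule 3: years in business 8 > 5 → exempt from Tobacco Retail License.
Rule 4: Regulatory Permit is not required → no effect.
Rule 5: Tobacco Retail License is not required → no effect.
Rule 6: years in business 8 < 11; employees 87 ≥ 31 → Established Business License not required.
Rule 7: sells tobacco products → Tobacco Retail License required.
Rule 8: does not offer valet parking → Regulatory Permit not required.
Rule 9: does not provide personal fitness instruction; years in business 8 < 23; sells tobacco products → General Business License not required.
Rule 10: does not provide personal fitness instruction → Fitness Studio License not required.

General Business Certificate, General Business Registration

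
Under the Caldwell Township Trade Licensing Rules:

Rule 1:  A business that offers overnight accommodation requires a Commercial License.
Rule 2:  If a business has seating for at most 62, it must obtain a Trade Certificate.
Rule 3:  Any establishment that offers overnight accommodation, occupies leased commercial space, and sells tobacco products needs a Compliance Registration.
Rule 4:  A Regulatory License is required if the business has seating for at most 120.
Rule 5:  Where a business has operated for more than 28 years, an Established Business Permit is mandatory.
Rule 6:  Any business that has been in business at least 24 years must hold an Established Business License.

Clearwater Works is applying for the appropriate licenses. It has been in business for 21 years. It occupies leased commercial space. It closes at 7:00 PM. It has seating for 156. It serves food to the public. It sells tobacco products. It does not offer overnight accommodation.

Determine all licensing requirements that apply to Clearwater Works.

None

Rule 1: does not offer overnight accommodation → Commercial License not required.
Rule 2: seating 156 > 62 → Trade Certificate not required.
Rule 3: does not offer overnight accommodation; occupies leased commercial space; sells tobacco products → Compliance Registration not required.
Rule 4: seating 156 > 120 → Regulatory License not required.
Rule 5: years in business 21 ≤ 28 → Established Business Permit not required.
Rule 6: years in business 21 < 24 → Established Business License not required.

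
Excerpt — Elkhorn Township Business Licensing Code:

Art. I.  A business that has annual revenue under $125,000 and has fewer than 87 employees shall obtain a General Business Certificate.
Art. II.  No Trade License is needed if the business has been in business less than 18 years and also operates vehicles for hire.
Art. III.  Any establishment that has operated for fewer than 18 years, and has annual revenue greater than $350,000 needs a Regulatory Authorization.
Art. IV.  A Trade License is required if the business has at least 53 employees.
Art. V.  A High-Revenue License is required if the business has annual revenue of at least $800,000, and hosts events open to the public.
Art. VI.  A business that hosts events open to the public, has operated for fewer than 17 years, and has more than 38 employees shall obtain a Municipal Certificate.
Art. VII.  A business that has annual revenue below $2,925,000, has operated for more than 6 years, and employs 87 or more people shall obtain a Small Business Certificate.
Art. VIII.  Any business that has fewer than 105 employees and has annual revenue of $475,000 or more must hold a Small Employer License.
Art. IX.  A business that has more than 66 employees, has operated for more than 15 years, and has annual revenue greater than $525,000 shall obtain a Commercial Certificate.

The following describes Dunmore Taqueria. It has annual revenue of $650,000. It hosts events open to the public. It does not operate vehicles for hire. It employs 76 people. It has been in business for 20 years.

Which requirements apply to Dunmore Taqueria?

Art. I. revenue $650,000 ≥ $125,000; employees 76 < 87 → General Business Certificate not required.
Art. II. years in business 20 ≥ 18; does not operate vehicles for hire → Trade License exemption does not apply.
Art. III. years in business 20 ≥ 18; revenue $650,000 > $350,000 → Regulatory Authorization not required.
Art. IV. employees 76 ≥ 53 → Trade License required.
Art. V. revenue $650,000 < $800,000; hosts events open to the public → High-Revenue License not required.
Art. VI. hosts events open to the public; years in business 20 ≥ 17; employees 76 > 38 → Municipal Certificate not required.
Art. VII. revenue $650,000 < $2,925,000; years in business 20 > 6; employees 76 < 87 → Small Business Certificate not required.
Art. VIII. employees 76 < 105; revenue $650,000 ≥ $475,000 → Small Employer License required.
Art. IX. employees 76 > 66; years in business 20 > 15; revenue $650,000 > $525,000 → Commercial Certificate required.

Commercial Certificate, Small Employer License, Trade License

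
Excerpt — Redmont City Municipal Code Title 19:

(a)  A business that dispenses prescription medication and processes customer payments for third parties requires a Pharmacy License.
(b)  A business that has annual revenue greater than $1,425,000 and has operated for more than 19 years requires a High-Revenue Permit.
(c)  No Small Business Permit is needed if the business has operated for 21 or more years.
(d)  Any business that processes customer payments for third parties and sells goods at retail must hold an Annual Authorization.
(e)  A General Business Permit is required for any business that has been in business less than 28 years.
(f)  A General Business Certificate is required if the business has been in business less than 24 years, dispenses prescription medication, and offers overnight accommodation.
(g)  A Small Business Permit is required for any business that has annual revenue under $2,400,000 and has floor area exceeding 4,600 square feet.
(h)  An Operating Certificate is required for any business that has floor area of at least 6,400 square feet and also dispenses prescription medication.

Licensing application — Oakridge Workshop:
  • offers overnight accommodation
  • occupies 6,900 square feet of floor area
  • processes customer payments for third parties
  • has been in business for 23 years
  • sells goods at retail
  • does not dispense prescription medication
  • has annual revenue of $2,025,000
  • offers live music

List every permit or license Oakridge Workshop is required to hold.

(a) does not dispense prescription medication; processes customer payments for third parties → Pharmacy License not required.
(b) revenue $2,025,000 > $1,425,000; years in business 23 > 19 → High-Revenue Permit required.
(c) years in business 23 ≥ 21 → exempt from Small Business Permit.
(d) processes customer payments for third parties; sells goods at retail → Annual Authorization required.
(e) years in business 23 < 28 → General Business Permit required.
(f) years in business 23 < 24; does not dispense prescription medication; offers overnight accommodation → General Business Certificate not required.
(g) revenue $2,025,000 < $2,400,000; floor area 6,900 square feet > 4,600 square feet → Small Business Permit required.
(h) floor area 6,900 square feet ≥ 6,400 square feet; does not dispense prescription medication → Operating Certificate not required.

Annual Authorization, General Business Permit, High-Revenue Permit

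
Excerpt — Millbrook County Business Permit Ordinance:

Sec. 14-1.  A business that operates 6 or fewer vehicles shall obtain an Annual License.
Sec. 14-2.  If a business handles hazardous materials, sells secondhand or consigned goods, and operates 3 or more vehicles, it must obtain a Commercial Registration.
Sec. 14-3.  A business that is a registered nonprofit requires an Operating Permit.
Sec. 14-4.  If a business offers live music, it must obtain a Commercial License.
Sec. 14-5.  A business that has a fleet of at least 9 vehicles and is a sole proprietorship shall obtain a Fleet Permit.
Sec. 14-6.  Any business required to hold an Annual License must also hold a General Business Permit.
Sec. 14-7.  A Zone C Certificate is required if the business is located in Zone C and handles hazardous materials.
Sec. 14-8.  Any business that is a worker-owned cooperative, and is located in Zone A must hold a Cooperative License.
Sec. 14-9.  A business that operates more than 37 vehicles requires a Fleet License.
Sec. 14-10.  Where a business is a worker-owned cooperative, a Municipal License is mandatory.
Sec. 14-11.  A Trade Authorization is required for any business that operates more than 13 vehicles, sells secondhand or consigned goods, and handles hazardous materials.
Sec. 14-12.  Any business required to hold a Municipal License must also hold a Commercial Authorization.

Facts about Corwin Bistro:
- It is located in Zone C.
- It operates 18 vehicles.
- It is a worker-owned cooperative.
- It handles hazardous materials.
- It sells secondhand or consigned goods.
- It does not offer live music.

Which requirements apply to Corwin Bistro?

Sec. 14-1. vehicles 18 > 6 → Annual License not required.
Sec. 14-2. handles hazardous materials; sells secondhand or consigned goods; vehicles 18 ≥ 3 → Commercial Registration required.
Sec. 14-3. is a worker-owned cooperative (not: is a registered nonprofit) → Operating Permit not required.
Sec. 14-4. does not offer live music → Commercial License not required.
Sec. 14-5. vehicles 18 ≥ 9; is a worker-owned cooperative (not: is a sole proprietorship) → Fleet Permit not required.
Sec. 14-6. Annual License is not required → no effect.
Sec. 14-7. is located in Zone C; handles hazardous materials → Zone C Certificate required.
Sec. 14-8. is a worker-owned cooperative; is located in Zone C (not: is located in Zone A) → Cooperative License not required.
Sec. 14-9. vehicles 18 ≤ 37 → Fleet License not required.
Sec. 14-10. is a worker-owned cooperative → Municipal License required.
Sec. 14-11. vehicles 18 > 13; sells secondhand or consigned goods; handles hazardous materials → Trade Authorization required.
Sec. 14-12. Municipal License is required → Commercial Authorization also required.

Commercial Authorization, Commercial Registration, Municipal License, Trade Authorization, Zone C Certificate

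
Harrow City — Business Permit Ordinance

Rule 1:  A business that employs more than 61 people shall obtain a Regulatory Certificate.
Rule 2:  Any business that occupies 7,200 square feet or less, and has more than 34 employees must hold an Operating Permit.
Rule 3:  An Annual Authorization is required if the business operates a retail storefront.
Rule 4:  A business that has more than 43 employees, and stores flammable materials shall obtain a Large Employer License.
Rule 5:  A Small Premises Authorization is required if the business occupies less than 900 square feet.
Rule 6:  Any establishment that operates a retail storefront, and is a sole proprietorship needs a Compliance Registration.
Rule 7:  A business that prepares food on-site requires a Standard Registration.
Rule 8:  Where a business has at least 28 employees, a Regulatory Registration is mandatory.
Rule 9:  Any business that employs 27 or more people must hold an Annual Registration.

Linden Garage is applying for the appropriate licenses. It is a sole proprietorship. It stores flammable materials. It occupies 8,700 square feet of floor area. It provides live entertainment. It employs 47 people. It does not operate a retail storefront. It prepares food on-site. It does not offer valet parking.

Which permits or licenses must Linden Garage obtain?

Rule 1: employees 47 ≤ 61 → Regulatory Certificate not required.
Rule 2: floor area 8,700 square feet > 7,200 square feet; employees 47 > 34 → Operating Permit not required.
Rule 3: does not operate a retail storefront → Annual Authorization not required.
Rule 4: employees 47 > 43; stores flammable materials → Large Employer License required.
Rule 5: floor area 8,700 square feet ≥ 900 square feet → Small Premises Authorization not required.
Rule 6: does not operate a retail storefront; is a sole proprietorship → Compliance Registration not required.
Rule 7: prepares food on-site → Standard Registration required.
Rule 8: employees 47 ≥ 28 → Regulatory Registration required.
Rule 9: employees 47 ≥ 27 → Annual Registration required.

Annual Registration, Large Employer License, Regulatory Registration, Standard Registration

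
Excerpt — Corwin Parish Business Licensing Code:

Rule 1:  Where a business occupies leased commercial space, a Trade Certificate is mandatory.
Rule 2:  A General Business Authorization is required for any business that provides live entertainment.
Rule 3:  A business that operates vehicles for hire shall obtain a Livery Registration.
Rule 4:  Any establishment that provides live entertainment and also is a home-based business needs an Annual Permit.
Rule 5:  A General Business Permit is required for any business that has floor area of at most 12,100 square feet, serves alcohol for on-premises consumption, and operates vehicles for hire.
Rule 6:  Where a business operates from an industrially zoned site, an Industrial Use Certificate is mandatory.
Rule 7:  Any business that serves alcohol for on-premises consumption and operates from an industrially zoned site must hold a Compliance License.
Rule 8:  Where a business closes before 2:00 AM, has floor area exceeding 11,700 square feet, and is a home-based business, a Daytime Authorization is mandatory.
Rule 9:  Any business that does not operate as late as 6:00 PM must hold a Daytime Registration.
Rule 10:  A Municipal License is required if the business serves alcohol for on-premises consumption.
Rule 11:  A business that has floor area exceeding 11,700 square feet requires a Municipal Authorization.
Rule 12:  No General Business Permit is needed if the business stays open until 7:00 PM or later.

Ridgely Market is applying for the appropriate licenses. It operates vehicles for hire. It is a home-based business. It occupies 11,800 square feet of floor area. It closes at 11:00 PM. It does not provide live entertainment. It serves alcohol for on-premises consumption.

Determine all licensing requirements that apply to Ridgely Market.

Daytime Authorization, Livery Registration, Municipal Authorization, Municipal License

Rule 1: is a home-based business (not: occupies leased commercial space) → Trade Certificate not required.
Rule 2: does not provide live entertainment → General Business Authorization not required.
Rule 3: operates vehicles for hire → Livery Registration required.
Rule 4: does not provide live entertainment; is a home-based business → Annual Permit not required.
Rule 5: floor area 11,800 square feet ≤ 12,100 square feet; serves alcohol for on-premises consumption; operates vehicles for hire → General Business Permit required.
Rule 6: is a home-based business (not: operates from an industrially zoned site) → Industrial Use Certificate not required.
Rule 7: serves alcohol for on-premises consumption; is a home-based business (not: operates from an industrially zoned site) → Compliance License not required.
Rule 8: closes 11:00 PM, at/before 2:00 AM; floor area 11,800 square feet > 11,700 square feet; is a home-based business → Daytime Authorization required.
Rule 9: closes 11:00 PM, after 6:00 PM → Daytime Registration not required.
Rule 10: serves alcohol for on-premises consumption → Municipal License required.
Rule 11: floor area 11,800 square feet > 11,700 square feet → Municipal Authorization required.
Rule 12: closes 11:00 PM, after 7:00 PM → exempt from General Business Permit.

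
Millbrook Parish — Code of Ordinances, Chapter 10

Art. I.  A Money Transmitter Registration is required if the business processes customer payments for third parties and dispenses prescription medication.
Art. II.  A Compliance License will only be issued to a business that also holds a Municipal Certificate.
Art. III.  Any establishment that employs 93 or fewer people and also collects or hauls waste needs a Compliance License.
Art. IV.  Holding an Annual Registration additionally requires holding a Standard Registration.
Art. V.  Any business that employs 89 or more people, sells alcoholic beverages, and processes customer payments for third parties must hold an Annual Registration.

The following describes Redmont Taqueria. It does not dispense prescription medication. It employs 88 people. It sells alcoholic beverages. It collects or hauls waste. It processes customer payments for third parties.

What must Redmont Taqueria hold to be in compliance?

Art. I. processes customer payments for third parties; does not dispense prescription medication → Money Transmitter Registration not required.
Art. II. Compliance License is required → Municipal Certificate also required.
Art. III. employees 88 ≤ 93; collects or hauls waste → Compliance License required.
Art. IV. Annual Registration is not required → no effect.
Art. V. employees 88 < 89; sells alcoholic beverages; processes customer payments for third parties → Annual Registration not required.

Compliance License, Municipal Certificate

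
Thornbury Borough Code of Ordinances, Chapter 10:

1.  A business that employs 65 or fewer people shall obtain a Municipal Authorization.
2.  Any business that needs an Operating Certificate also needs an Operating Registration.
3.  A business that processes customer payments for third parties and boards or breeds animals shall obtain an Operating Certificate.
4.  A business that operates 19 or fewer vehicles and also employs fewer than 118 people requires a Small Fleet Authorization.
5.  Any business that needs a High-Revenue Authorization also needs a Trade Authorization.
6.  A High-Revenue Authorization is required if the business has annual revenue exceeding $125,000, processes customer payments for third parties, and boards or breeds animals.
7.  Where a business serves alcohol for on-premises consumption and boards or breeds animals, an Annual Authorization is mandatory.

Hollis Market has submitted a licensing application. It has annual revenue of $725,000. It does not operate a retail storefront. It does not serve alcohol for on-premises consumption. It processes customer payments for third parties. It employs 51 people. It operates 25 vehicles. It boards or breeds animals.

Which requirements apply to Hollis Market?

1. employees 51 ≤ 65 → Municipal Authorization required.
2. Operating Certificate is required → Operating Registration also required.
3. processes customer payments for third parties; boards or breeds animals → Operating Certificate required.
4. vehicles 25 > 19; employees 51 < 118 → Small Fleet Authorization not required.
5. High-Revenue Authorization is required → Trade Authorization also required.
6. revenue $725,000 > $125,000; processes customer payments for third parties; boards or breeds animals → High-Revenue Authorization required.
7. does not serve alcohol for on-premises consumption; boards or breeds animals → Annual Authorization not required.

High-Revenue Authorization, Municipal Authorization, Operating Certificate, Operating Registration, Trade Authorization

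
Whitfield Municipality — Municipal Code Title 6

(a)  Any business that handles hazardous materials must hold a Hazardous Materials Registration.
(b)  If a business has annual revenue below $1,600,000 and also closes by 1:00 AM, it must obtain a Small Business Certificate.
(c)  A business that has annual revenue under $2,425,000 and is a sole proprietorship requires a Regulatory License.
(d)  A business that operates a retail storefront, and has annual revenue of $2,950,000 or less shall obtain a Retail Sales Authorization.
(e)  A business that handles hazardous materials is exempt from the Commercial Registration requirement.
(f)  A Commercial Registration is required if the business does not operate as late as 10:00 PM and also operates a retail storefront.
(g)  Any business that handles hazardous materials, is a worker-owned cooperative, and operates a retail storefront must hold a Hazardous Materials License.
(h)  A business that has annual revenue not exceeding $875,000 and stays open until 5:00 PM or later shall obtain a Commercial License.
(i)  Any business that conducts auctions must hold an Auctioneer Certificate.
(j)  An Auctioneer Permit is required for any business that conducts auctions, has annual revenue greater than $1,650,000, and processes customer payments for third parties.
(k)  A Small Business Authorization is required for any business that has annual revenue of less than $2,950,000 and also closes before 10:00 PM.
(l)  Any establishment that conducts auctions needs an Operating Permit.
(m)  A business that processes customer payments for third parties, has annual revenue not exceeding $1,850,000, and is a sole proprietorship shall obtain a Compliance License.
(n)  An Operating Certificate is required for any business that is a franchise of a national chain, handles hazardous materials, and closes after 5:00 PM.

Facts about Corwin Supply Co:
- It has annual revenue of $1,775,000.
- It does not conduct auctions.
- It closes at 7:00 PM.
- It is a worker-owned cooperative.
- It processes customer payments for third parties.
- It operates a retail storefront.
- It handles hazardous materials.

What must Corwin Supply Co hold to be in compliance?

Hazardous Materials License, Hazardous Materials Registration, Retail Sales Authorization, Small Business Authorization

(a) handles hazardous materials → Hazardous Materials Registration required.
(b) revenue $1,775,000 ≥ $1,600,000; closes 7:00 PM, at/before 1:00 AM → Small Business Certificate not required.
(c) revenue $1,775,000 < $2,425,000; is a worker-owned cooperative (not: is a sole proprietorship) → Regulatory License not required.
(d) operates a retail storefront; revenue $1,775,000 ≤ $2,950,000 → Retail Sales Authorization required.
(e) handles hazardous materials → exempt from Commercial Registration.
(f) closes 7:00 PM, at/before 10:00 PM; operates a retail storefront → Commercial Registration required.
(g) handles hazardous materials; is a worker-owned cooperative; operates a retail storefront → Hazardous Materials License required.
(h) revenue $1,775,000 > $875,000; closes 7:00 PM, after 5:00 PM → Commercial License not required.
(i) does not conduct auctions → Auctioneer Certificate not required.
(j) does not conduct auctions; revenue $1,775,000 > $1,650,000; processes customer payments for third parties → Auctioneer Permit not required.
(k) revenue $1,775,000 < $2,950,000; closes 7:00 PM, at/before 10:00 PM → Small Business Authorization required.
(l) does not conduct auctions → Operating Permit not required.
(m) processes customer payments for third parties; revenue $1,775,000 ≤ $1,850,000; is a worker-owned cooperative (not: is a sole proprietorship) → Compliance License not required.
(n) is a worker-owned cooperative (not: is a franchise of a national chain); handles hazardous materials; closes 7:00 PM, after 5:00 PM → Operating Certificate not required.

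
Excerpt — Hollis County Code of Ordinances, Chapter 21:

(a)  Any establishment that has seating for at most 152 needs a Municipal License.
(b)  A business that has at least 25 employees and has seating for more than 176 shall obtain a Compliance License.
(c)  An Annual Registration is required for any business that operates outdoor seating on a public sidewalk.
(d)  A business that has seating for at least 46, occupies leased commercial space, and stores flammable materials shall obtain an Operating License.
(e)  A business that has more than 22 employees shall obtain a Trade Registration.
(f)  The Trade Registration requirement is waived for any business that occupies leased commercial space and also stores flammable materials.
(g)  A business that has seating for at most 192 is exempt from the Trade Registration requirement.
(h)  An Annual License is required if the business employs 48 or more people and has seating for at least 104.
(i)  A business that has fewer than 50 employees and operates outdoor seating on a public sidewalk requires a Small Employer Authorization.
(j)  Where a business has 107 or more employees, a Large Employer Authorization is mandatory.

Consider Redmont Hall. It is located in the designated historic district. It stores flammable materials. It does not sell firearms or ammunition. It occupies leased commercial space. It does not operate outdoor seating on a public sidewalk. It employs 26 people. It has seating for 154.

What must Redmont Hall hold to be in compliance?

(a) seating 154 > 152 → Municipal License not required.
(b) employees 26 ≥ 25; seating 154 ≤ 176 → Compliance License not required.
(c) does not operate outdoor seating on a public sidewalk → Annual Registration not required.
(d) seating 154 ≥ 46; occupies leased commercial space; stores flammable materials → Operating License required.
(e) employees 26 > 22 → Trade Registration required.
(f) occupies leased commercial space; stores flammable materials → exempt from Trade Registration.
(g) seating 154 ≤ 192 → exempt from Trade Registration.
(h) employees 26 < 48; seating 154 ≥ 104 → Annual License not required.
(i) employees 26 < 50; does not operate outdoor seating on a public sidewalk → Small Employer Authorization not required.
(j) employees 26 < 107 → Large Employer Authorization not required.

Operating License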